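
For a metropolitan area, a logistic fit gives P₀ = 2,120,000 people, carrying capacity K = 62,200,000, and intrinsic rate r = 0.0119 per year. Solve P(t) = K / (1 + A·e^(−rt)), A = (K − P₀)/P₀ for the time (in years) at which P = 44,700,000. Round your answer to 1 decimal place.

t ≈ 359.8 years

A = (62200000 − 2120000)/2120000 = 28.33962
44700000 = 62200000/(1 + 28.33962·e^(−0.0119t)) → 1 + 28.33962·e^(−0.0119t) = 1.3915
e^(−0.0119t) = 0.013815 → t = ln(72.38749)/0.0119 = 4.28203/0.0119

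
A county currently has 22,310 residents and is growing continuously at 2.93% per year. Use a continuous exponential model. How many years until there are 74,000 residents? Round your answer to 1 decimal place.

t ≈ 40.9 years

74000 = 22310 · e^(0.0293·t)
t = ln(74000/22310) / 0.0293 = ln(3.3169) / 0.0293 = 1.19903 / 0.0293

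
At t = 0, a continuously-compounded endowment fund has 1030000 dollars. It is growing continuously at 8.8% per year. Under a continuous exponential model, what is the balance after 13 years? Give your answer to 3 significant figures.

P(13) = 1030000 · e^(0.088·13) = 1030000 · e^(1.144)
= 1030000 · 3.1393 ≈ 3233479.5

≈ 3,230,000 dollars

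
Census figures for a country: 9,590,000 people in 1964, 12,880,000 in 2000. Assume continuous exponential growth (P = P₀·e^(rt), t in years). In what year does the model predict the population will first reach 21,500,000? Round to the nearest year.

r = ln(12880000/9590000) / 36 = 0.29495/36 ≈ 0.008193 per year
t = ln(21500000/9590000) / r = 0.80733/0.008193 ≈ 98.54 years after 1964

year 2063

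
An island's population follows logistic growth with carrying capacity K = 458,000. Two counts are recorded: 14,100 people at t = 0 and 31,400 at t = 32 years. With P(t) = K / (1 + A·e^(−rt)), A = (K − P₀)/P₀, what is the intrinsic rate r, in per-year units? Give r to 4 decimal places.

r ≈ 0.0263 per year

A = (458000 − 14100)/14100 = 31.48227
31400 = 458000/(1 + 31.48227·e^(−r·32)) → e^(−32r) = (14.58599 − 1)/31.48227 = 0.431544
r = −ln(0.431544)/32 = 0.84039/32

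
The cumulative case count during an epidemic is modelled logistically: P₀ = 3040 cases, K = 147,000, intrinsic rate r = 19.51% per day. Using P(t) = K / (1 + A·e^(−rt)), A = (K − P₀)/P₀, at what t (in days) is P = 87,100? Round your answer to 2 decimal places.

t ≈ 21.69 days

A = (147000 − 3040)/3040 = 47.35526
87100 = 147000/(1 + 47.35526·e^(−0.1951t)) → 1 + 47.35526·e^(−0.1951t) = 1.68772
e^(−0.1951t) = 0.014522 → t = ln(68.85882)/0.1951 = 4.23206/0.1951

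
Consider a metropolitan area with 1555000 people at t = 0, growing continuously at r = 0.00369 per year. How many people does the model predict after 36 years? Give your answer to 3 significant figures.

≈ 1,780,000 people

P(36) = 1555000 · e^(0.00369·36) = 1555000 · e^(0.13284)
= 1555000 · 1.14207 ≈ 1775914.58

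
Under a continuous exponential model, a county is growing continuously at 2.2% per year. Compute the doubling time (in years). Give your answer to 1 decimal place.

doubling time = ln(2) / |r| = 0.69315 / 0.022

doubling time ≈ 31.5 years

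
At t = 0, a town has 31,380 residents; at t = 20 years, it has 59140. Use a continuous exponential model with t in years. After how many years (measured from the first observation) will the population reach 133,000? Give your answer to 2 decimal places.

r = ln(59140/31380) / 20 ≈ 0.031687 per year
t = ln(133000/31380) / r = 1.44418 / 0.031687 ≈ 45.577

t ≈ 45.58 years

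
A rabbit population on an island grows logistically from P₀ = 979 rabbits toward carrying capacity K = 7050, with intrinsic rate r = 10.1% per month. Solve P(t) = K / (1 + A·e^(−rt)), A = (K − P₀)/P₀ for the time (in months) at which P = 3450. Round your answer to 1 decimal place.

t ≈ 17.6 months

A = (7050 − 979)/979 = 6.20123
3450 = 7050/(1 + 6.20123·e^(−0.101t)) → 1 + 6.20123·e^(−0.101t) = 2.04348
e^(−0.101t) = 0.16827 → t = ln(5.94284)/0.101 = 1.78219/0.101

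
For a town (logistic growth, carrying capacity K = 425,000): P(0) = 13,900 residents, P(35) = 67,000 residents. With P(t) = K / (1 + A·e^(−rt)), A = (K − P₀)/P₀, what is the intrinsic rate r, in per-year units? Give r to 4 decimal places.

r ≈ 0.0489 per year

A = (425000 − 13900)/13900 = 29.57554
67000 = 425000/(1 + 29.57554·e^(−r·35)) → e^(−35r) = (6.34328 − 1)/29.57554 = 0.180666
r = −ln(0.180666)/35 = 1.71111/35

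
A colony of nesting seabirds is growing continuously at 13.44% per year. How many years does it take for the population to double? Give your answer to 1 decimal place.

doubling time = ln(2) / |r| = 0.69315 / 0.1344

doubling time ≈ 5.2 years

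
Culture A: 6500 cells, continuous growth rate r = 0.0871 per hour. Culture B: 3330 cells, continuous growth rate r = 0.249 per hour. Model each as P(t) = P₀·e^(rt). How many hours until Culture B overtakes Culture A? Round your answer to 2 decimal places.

t ≈ 4.13 hours

6500·e^(0.0871t) = 3330·e^(0.249t)
6500/3330 = e^((0.249 − 0.0871)t) → ln(1.95195) = 0.1619·t
t = 0.66883 / 0.1619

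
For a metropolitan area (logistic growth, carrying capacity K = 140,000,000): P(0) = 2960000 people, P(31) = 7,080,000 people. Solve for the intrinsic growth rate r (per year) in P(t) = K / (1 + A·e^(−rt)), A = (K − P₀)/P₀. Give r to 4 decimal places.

A = (140000000 − 2960000)/2960000 = 46.2973
7080000 = 140000000/(1 + 46.2973·e^(−r·31)) → e^(−31r) = (19.77401 − 1)/46.2973 = 0.40551
r = −ln(0.40551)/31 = 0.90261/31

r ≈ 0.0291 per year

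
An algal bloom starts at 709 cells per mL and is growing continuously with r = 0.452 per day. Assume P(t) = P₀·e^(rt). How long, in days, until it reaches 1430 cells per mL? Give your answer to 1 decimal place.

1430 = 709 · e^(0.452·t)
t = ln(1430/709) / 0.452 = ln(2.01693) / 0.452 = 0.70157 / 0.452

t ≈ 1.6 days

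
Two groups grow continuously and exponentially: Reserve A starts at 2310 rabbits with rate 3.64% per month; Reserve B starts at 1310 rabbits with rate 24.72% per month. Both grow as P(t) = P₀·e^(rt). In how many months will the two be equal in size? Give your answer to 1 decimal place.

2310·e^(0.0364t) = 1310·e^(0.2472t)
2310/1310 = e^((0.2472 − 0.0364)t) → ln(1.76336) = 0.2108·t
t = 0.56722 / 0.2108

t ≈ 2.7 months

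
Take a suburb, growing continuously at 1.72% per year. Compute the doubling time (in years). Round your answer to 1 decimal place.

doubling time ≈ 40.3 years

doubling time = ln(2) / |r| = 0.69315 / 0.0172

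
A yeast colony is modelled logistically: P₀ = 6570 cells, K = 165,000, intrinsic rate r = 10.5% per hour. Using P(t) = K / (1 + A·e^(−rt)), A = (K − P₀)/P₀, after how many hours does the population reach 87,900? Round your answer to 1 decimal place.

A = (165000 − 6570)/6570 = 24.11416
87900 = 165000/(1 + 24.11416·e^(−0.105t)) → 1 + 24.11416·e^(−0.105t) = 1.87713
e^(−0.105t) = 0.036374 → t = ln(27.49201)/0.105 = 3.3139/0.105

t ≈ 31.6 hours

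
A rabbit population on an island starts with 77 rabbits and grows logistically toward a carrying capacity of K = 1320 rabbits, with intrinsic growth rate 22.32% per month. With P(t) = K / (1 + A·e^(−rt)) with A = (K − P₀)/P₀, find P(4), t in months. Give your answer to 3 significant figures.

≈ 173 rabbits

A = (1320 − 77)/77 = 16.14286
P(4) = 1320 / (1 + 16.14286·e^(−0.2232·4)) = 1320 / (1 + 16.14286·0.409508)
= 1320 / 7.61062 ≈ 173.44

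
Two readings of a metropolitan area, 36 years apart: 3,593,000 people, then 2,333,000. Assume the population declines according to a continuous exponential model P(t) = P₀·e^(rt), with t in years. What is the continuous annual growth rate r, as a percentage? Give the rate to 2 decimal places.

r ≈ -1.20% per year

2333000 = 3593000 · e^(r·36)
e^(36r) = 2333000/3593000 = 0.64932
r = ln(0.64932) / 36 = -0.43183 / 36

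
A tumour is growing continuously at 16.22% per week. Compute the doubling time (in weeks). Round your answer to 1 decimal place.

doubling time = ln(2) / |r| = 0.69315 / 0.1622

doubling time ≈ 4.3 weeks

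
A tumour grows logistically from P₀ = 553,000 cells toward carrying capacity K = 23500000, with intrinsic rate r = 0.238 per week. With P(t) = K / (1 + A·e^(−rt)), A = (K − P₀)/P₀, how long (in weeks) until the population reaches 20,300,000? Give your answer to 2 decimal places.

A = (23500000 − 553000)/553000 = 41.49548
20300000 = 23500000/(1 + 41.49548·e^(−0.238t)) → 1 + 41.49548·e^(−0.238t) = 1.15764
e^(−0.238t) = 0.003799 → t = ln(263.23695)/0.238 = 5.57305/0.238

t ≈ 23.42 weeks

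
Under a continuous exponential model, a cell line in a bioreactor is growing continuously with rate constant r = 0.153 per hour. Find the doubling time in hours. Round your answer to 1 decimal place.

doubling time = ln(2) / |r| = 0.69315 / 0.153

doubling time ≈ 4.5 hours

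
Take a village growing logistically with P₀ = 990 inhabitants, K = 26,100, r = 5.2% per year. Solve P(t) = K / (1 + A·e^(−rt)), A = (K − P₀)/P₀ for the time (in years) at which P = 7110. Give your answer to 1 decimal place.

A = (26100 − 990)/990 = 25.36364
7110 = 26100/(1 + 25.36364·e^(−0.052t)) → 1 + 25.36364·e^(−0.052t) = 3.67089
e^(−0.052t) = 0.105304 → t = ln(9.49634)/0.052 = 2.25091/0.052

t ≈ 43.3 years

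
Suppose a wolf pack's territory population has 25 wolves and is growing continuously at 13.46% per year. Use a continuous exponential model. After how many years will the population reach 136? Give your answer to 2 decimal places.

136 = 25 · e^(0.1346·t)
t = ln(136/25) / 0.1346 = ln(5.44) / 0.1346 = 1.69378 / 0.1346

t ≈ 12.58 years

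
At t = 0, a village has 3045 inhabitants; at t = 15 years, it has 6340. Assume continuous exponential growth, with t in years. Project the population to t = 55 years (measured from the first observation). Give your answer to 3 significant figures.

r = ln(6340/3045) / 15 ≈ 0.048892 per year
P(55) = 3045 · e^(0.048892·55) = 3045 · 14.71772 ≈ 44815.46

≈ 44,800 inhabitants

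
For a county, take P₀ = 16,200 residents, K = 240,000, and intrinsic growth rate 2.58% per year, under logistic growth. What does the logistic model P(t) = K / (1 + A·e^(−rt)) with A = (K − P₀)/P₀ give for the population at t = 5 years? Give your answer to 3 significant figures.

≈ 18,300 residents

A = (240000 − 16200)/16200 = 13.81481
P(5) = 240000 / (1 + 13.81481·e^(−0.0258·5)) = 240000 / (1 + 13.81481·0.878974)
= 240000 / 13.14286 ≈ 18260.86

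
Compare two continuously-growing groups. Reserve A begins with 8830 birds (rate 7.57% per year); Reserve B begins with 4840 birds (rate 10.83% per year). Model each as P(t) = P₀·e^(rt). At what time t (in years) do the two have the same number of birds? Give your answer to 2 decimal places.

t ≈ 18.44 years

8830·e^(0.0757t) = 4840·e^(0.1083t)
8830/4840 = e^((0.1083 − 0.0757)t) → ln(1.82438) = 0.0326·t
t = 0.60124 / 0.0326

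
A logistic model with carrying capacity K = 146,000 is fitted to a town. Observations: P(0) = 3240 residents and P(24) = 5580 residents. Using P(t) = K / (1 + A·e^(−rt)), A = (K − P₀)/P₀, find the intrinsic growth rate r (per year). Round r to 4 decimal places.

r ≈ 0.0233 per year

A = (146000 − 3240)/3240 = 44.06173
5580 = 146000/(1 + 44.06173·e^(−r·24)) → e^(−24r) = (26.16487 − 1)/44.06173 = 0.571128
r = −ln(0.571128)/24 = 0.56014/24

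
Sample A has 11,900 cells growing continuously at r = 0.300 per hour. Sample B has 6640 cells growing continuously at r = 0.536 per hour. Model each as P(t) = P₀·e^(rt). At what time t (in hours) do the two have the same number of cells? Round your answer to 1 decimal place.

11900·e^(0.3t) = 6640·e^(0.536t)
11900/6640 = e^((0.536 − 0.3)t) → ln(1.79217) = 0.236·t
t = 0.58343 / 0.236

t ≈ 2.5 hours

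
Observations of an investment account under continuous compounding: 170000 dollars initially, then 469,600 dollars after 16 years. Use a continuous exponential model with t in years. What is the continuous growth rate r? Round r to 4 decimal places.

r ≈ 0.0635 per year

469600 = 170000 · e^(r·16)
e^(16r) = 469600/170000 = 2.76235
r = ln(2.76235) / 16 = 1.01608 / 16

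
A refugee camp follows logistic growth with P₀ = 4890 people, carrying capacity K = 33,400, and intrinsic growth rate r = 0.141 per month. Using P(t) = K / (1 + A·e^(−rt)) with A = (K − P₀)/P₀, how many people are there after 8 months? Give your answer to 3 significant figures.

A = (33400 − 4890)/4890 = 5.83027
P(8) = 33400 / (1 + 5.83027·e^(−0.141·8)) = 33400 / (1 + 5.83027·0.32368)
= 33400 / 2.88714 ≈ 11568.54

≈ 11,600 people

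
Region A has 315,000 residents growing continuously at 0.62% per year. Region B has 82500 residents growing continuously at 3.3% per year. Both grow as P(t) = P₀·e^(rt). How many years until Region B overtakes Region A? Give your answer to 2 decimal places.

315000·e^(0.0062t) = 82500·e^(0.033t)
315000/82500 = e^((0.033 − 0.0062)t) → ln(3.81818) = 0.0268·t
t = 1.33977 / 0.0268

t ≈ 49.99 years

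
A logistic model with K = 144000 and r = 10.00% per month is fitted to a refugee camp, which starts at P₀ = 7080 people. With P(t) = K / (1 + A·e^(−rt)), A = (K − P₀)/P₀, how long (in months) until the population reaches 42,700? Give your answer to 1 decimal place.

A = (144000 − 7080)/7080 = 19.33898
42700 = 144000/(1 + 19.33898·e^(−0.1t)) → 1 + 19.33898·e^(−0.1t) = 3.37237
e^(−0.1t) = 0.122673 → t = ln(8.15177)/0.1 = 2.09824/0.1

t ≈ 21.0 months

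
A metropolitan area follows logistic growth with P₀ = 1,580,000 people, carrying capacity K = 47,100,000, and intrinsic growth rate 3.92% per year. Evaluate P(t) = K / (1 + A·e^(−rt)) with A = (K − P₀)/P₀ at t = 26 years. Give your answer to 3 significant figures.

≈ 4,130,000 people

A = (47100000 − 1580000)/1580000 = 28.81013
P(26) = 47100000 / (1 + 28.81013·e^(−0.0392·26)) = 47100000 / (1 + 28.81013·0.360884)
= 47100000 / 11.3971 ≈ 4132630.15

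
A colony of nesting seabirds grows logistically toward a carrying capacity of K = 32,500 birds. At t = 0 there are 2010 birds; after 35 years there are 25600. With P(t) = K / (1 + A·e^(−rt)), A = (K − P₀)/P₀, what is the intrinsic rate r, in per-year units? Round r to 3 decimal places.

A = (32500 − 2010)/2010 = 15.16915
25600 = 32500/(1 + 15.16915·e^(−r·35)) → e^(−35r) = (1.26953 − 1)/15.16915 = 0.017768
r = −ln(0.017768)/35 = 4.03033/35

r ≈ 0.115 per year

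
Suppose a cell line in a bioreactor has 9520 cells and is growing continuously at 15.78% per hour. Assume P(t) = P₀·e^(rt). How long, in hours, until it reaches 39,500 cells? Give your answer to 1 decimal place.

t ≈ 9.0 hours

39500 = 9520 · e^(0.1578·t)
t = ln(39500/9520) / 0.1578 = ln(4.14916) / 0.1578 = 1.42291 / 0.1578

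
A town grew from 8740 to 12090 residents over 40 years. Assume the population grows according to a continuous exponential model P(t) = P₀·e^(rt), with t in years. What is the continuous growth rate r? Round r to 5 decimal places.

r ≈ 0.00811 per year

12090 = 8740 · e^(r·40)
e^(40r) = 12090/8740 = 1.3833
r = ln(1.3833) / 40 = 0.32447 / 40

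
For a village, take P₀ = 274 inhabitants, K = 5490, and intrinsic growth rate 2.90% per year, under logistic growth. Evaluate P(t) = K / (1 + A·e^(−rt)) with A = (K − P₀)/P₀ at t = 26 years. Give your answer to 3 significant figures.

A = (5490 − 274)/274 = 19.0365
P(26) = 5490 / (1 + 19.0365·e^(−0.029·26)) = 5490 / (1 + 19.0365·0.470481)
= 5490 / 9.95631 ≈ 551.41

≈ 551 inhabitants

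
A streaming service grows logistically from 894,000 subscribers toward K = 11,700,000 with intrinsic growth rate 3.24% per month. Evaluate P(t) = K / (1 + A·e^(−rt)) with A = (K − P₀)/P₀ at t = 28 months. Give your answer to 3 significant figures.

A = (11700000 − 894000)/894000 = 12.08725
P(28) = 11700000 / (1 + 12.08725·e^(−0.0324·28)) = 11700000 / (1 + 12.08725·0.403653)
= 11700000 / 5.87905 ≈ 1990116.61

≈ 1,990,000 subscribers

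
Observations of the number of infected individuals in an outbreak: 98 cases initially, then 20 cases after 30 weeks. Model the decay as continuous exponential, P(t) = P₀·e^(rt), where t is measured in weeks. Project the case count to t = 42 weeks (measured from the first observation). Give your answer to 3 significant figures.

r = ln(20/98) / 30 ≈ -0.052975 per week
P(42) = 98 · e^(-0.052975·42) = 98 · 0.10808 ≈ 10.59

≈ 10.6 cases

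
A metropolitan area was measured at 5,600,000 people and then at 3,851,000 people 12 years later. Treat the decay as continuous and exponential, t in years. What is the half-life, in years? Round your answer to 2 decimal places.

r = ln(3851000/5600000) / 12 = ln(0.68768) / 12 ≈ -0.031203 per year
half-life = ln 2 / |r| = 0.69315 / 0.031203

half-life ≈ 22.21 years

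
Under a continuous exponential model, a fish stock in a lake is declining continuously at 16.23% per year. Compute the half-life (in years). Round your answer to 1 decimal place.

half-life = ln(2) / |r| = 0.69315 / 0.1623

half-life ≈ 4.3 years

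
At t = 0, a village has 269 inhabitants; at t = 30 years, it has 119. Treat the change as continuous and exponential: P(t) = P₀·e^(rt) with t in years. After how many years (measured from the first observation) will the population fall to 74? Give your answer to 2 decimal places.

r = ln(119/269) / 30 ≈ -0.027186 per year
t = ln(74/269) / r = -1.29065 / -0.027186 ≈ 47.474

t ≈ 47.47 years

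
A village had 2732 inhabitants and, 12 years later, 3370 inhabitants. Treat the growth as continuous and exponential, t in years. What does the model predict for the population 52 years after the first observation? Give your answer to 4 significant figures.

r = ln(3370/2732) / 12 ≈ 0.01749 per year
P(52) = 2732 · e^(0.01749·52) = 2732 · 2.48302 ≈ 6783.61

≈ 6,784 inhabitants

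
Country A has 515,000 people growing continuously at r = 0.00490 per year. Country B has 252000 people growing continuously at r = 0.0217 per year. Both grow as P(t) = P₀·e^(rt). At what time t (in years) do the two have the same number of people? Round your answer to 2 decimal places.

t ≈ 42.54 years

515000·e^(0.0049t) = 252000·e^(0.0217t)
515000/252000 = e^((0.0217 − 0.0049)t) → ln(2.04365) = 0.0168·t
t = 0.71474 / 0.0168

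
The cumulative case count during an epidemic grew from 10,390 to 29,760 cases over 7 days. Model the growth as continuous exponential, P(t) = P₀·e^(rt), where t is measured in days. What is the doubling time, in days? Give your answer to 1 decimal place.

doubling time ≈ 4.6 days

r = ln(29760/10390) / 7 = ln(2.86429) / 7 ≈ 0.150332 per day
doubling time = ln 2 / |r| = 0.69315 / 0.150332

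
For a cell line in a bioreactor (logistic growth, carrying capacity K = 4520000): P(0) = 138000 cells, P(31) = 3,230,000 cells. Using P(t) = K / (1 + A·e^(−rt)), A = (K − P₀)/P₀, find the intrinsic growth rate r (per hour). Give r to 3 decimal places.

A = (4520000 − 138000)/138000 = 31.75362
3230000 = 4520000/(1 + 31.75362·e^(−r·31)) → e^(−31r) = (1.39938 − 1)/31.75362 = 0.012577
r = −ln(0.012577)/31 = 4.37585/31

r ≈ 0.141 per hour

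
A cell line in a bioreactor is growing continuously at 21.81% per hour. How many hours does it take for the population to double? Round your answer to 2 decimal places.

doubling time = ln(2) / |r| = 0.69315 / 0.2181

doubling time ≈ 3.18 hours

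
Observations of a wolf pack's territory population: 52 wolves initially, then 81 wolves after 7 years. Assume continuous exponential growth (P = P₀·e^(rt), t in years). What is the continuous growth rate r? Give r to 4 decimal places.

r ≈ 0.0633 per year

81 = 52 · e^(r·7)
e^(7r) = 81/52 = 1.55769
r = ln(1.55769) / 7 = 0.44321 / 7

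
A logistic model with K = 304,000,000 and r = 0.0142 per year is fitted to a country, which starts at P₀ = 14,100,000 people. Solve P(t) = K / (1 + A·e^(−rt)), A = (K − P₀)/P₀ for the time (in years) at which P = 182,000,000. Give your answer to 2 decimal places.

t ≈ 241.08 years

A = (304000000 − 14100000)/14100000 = 20.56028
182000000 = 304000000/(1 + 20.56028·e^(−0.0142t)) → 1 + 20.56028·e^(−0.0142t) = 1.67033
e^(−0.0142t) = 0.032603 → t = ln(30.6719)/0.0142 = 3.42335/0.0142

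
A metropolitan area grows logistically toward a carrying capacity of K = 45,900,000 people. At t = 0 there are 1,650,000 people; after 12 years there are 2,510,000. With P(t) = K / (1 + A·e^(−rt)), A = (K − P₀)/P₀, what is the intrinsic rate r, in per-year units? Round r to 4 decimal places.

r ≈ 0.0366 per year

A = (45900000 − 1650000)/1650000 = 26.81818
2510000 = 45900000/(1 + 26.81818·e^(−r·12)) → e^(−12r) = (18.28685 − 1)/26.81818 = 0.644595
r = −ln(0.644595)/12 = 0.43913/12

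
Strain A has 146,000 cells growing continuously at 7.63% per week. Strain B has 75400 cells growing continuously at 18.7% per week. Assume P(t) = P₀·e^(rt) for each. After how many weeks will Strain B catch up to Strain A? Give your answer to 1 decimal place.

146000·e^(0.0763t) = 75400·e^(0.187t)
146000/75400 = e^((0.187 − 0.0763)t) → ln(1.93634) = 0.1107·t
t = 0.6608 / 0.1107

t ≈ 6.0 weeks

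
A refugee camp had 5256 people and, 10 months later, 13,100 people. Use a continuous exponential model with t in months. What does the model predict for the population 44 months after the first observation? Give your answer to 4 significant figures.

r = ln(13100/5256) / 10 ≈ 0.091324 per month
P(44) = 5256 · e^(0.091324·44) = 5256 · 55.60452 ≈ 292257.38

≈ 292,300 people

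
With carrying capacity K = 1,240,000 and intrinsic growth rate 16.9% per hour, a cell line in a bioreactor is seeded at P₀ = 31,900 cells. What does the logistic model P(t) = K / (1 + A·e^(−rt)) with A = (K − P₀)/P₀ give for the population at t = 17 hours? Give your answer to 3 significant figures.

≈ 395,000 cells

A = (1240000 − 31900)/31900 = 37.87147
P(17) = 1240000 / (1 + 37.87147·e^(−0.169·17)) = 1240000 / (1 + 37.87147·0.056529)
= 1240000 / 3.14084 ≈ 394798.88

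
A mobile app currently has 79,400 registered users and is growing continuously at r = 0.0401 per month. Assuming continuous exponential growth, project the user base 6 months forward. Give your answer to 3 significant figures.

P(6) = 79400 · e^(0.0401·6) = 79400 · e^(0.2406)
= 79400 · 1.27201 ≈ 100997.76

≈ 101,000 registered users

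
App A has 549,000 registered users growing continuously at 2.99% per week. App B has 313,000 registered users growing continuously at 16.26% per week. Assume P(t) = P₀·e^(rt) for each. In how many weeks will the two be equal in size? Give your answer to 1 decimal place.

t ≈ 4.2 weeks

549000·e^(0.0299t) = 313000·e^(0.1626t)
549000/313000 = e^((0.1626 − 0.0299)t) → ln(1.75399) = 0.1327·t
t = 0.5619 / 0.1327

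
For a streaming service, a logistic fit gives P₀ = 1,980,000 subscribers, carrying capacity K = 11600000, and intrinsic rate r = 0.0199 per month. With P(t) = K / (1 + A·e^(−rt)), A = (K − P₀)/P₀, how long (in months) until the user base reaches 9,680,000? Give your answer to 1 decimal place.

t ≈ 160.7 months

A = (11600000 − 1980000)/1980000 = 4.85859
9680000 = 11600000/(1 + 4.85859·e^(−0.0199t)) → 1 + 4.85859·e^(−0.0199t) = 1.19835
e^(−0.0199t) = 0.040824 → t = ln(24.49537)/0.0199 = 3.19848/0.0199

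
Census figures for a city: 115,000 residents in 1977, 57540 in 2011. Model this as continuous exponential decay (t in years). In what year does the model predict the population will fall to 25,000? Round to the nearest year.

year 2052

r = ln(57540/115000) / 34 = -0.69245/34 ≈ -0.020366 per year
t = ln(25000/115000) / r = -1.52606/-0.020366 ≈ 74.93 years after 1977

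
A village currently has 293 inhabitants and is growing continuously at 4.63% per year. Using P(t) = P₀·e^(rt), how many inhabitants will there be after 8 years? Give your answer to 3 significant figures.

P(8) = 293 · e^(0.0463·8) = 293 · e^(0.3704)
= 293 · 1.44831 ≈ 424.36

≈ 424 inhabitants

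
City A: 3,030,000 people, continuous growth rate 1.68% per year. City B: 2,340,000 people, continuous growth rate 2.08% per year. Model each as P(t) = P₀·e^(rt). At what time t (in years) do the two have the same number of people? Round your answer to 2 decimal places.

t ≈ 64.60 years

3030000·e^(0.0168t) = 2340000·e^(0.0208t)
3030000/2340000 = e^((0.0208 − 0.0168)t) → ln(1.29487) = 0.004·t
t = 0.25841 / 0.004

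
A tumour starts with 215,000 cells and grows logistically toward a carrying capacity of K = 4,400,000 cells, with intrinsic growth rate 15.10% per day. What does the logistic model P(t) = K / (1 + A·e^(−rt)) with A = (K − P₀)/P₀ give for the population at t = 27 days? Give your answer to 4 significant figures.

≈ 3,308,000 cells

A = (4400000 − 215000)/215000 = 19.46512
P(27) = 4400000 / (1 + 19.46512·e^(−0.151·27)) = 4400000 / (1 + 19.46512·0.016958)
= 4400000 / 1.33009 ≈ 3308035.42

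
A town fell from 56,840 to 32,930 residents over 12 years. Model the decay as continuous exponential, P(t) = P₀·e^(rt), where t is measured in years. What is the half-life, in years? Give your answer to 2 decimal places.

half-life ≈ 15.24 years

r = ln(32930/56840) / 12 = ln(0.57935) / 12 ≈ -0.045488 per year
half-life = ln 2 / |r| = 0.69315 / 0.045488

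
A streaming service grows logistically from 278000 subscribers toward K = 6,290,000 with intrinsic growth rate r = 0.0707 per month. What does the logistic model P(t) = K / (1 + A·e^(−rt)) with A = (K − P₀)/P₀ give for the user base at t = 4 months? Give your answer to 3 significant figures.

≈ 364,000 subscribers

A = (6290000 − 278000)/278000 = 21.6259
P(4) = 6290000 / (1 + 21.6259·e^(−0.0707·4)) = 6290000 / (1 + 21.6259·0.753671)
= 6290000 / 17.2988 ≈ 363608.98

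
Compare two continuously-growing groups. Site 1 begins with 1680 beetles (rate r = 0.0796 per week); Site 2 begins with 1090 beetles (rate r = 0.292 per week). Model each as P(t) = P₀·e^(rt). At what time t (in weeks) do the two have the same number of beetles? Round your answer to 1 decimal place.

1680·e^(0.0796t) = 1090·e^(0.292t)
1680/1090 = e^((0.292 − 0.0796)t) → ln(1.54128) = 0.2124·t
t = 0.43262 / 0.2124

t ≈ 2.0 weeks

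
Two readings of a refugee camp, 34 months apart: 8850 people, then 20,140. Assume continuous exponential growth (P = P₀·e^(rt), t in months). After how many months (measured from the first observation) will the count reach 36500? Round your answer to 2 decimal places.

r = ln(20140/8850) / 34 ≈ 0.024185 per month
t = ln(36500/8850) / r = 1.41689 / 0.024185 ≈ 58.586

t ≈ 58.59 months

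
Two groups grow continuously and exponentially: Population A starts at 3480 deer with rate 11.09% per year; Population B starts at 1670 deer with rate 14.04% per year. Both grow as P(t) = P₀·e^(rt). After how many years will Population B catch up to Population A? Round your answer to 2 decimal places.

t ≈ 24.89 years

3480·e^(0.1109t) = 1670·e^(0.1404t)
3480/1670 = e^((0.1404 − 0.1109)t) → ln(2.08383) = 0.0295·t
t = 0.73421 / 0.0295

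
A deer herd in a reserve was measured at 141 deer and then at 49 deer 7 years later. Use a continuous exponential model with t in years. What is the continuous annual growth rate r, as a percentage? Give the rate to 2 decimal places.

49 = 141 · e^(r·7)
e^(7r) = 49/141 = 0.34752
r = ln(0.34752) / 7 = -1.05694 / 7

r ≈ -15.10% per year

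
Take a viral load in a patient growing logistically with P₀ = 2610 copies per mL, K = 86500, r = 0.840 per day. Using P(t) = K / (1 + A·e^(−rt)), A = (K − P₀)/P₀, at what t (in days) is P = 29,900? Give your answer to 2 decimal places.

A = (86500 − 2610)/2610 = 32.14176
29900 = 86500/(1 + 32.14176·e^(−0.84t)) → 1 + 32.14176·e^(−0.84t) = 2.89298
e^(−0.84t) = 0.058895 → t = ln(16.97948)/0.84 = 2.83201/0.84

t ≈ 3.37 days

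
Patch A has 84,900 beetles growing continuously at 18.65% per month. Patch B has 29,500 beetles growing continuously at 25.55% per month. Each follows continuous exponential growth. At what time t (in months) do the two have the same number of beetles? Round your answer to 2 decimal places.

84900·e^(0.1865t) = 29500·e^(0.2555t)
84900/29500 = e^((0.2555 − 0.1865)t) → ln(2.87797) = 0.069·t
t = 1.05708 / 0.069

t ≈ 15.32 months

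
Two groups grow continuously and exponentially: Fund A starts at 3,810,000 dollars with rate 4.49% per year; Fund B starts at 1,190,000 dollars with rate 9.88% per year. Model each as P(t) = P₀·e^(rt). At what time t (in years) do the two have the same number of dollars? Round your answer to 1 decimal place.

3810000·e^(0.0449t) = 1190000·e^(0.0988t)
3810000/1190000 = e^((0.0988 − 0.0449)t) → ln(3.20168) = 0.0539·t
t = 1.16368 / 0.0539

t ≈ 21.6 years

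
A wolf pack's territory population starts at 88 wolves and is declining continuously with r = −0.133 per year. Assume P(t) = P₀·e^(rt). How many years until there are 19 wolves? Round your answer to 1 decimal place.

19 = 88 · e^(-0.133·t)
t = ln(19/88) / -0.133 = ln(0.21591) / -0.133 = -1.5329 / -0.133

t ≈ 11.5 years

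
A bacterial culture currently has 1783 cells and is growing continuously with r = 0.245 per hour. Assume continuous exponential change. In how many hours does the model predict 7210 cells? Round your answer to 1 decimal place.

t ≈ 5.7 hours

7210 = 1783 · e^(0.245·t)
t = ln(7210/1783) / 0.245 = ln(4.04375) / 0.245 = 1.39717 / 0.245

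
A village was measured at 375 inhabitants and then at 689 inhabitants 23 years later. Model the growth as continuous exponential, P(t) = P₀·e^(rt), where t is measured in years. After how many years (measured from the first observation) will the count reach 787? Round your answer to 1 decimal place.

t ≈ 28.0 years

r = ln(689/375) / 23 ≈ 0.026448 per year
t = ln(787/375) / r = 0.7413 / 0.026448 ≈ 28.028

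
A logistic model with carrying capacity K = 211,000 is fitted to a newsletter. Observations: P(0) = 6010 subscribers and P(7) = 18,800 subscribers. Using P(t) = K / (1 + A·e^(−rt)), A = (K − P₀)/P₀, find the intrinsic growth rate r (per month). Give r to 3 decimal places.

r ≈ 0.172 per month

A = (211000 − 6010)/6010 = 34.10815
18800 = 211000/(1 + 34.10815·e^(−r·7)) → e^(−7r) = (11.2234 − 1)/34.10815 = 0.299735
r = −ln(0.299735)/7 = 1.20486/7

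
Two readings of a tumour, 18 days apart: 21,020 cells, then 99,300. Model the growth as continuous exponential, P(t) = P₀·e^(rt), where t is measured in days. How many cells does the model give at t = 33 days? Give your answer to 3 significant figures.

≈ 362,000 cells

r = ln(99300/21020) / 18 ≈ 0.08626 per day
P(33) = 21020 · e^(0.08626·33) = 21020 · 17.22848 ≈ 362142.67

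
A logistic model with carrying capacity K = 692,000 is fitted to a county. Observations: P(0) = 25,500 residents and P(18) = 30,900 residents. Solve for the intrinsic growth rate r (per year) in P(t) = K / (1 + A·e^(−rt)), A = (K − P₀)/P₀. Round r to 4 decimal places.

r ≈ 0.0111 per year

A = (692000 − 25500)/25500 = 26.13725
30900 = 692000/(1 + 26.13725·e^(−r·18)) → e^(−18r) = (22.39482 − 1)/26.13725 = 0.818557
r = −ln(0.818557)/18 = 0.20021/18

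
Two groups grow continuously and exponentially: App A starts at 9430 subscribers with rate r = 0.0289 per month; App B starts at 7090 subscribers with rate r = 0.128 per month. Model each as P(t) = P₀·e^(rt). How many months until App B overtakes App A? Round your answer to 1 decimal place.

9430·e^(0.0289t) = 7090·e^(0.128t)
9430/7090 = e^((0.128 − 0.0289)t) → ln(1.33004) = 0.0991·t
t = 0.28521 / 0.0991

t ≈ 2.9 months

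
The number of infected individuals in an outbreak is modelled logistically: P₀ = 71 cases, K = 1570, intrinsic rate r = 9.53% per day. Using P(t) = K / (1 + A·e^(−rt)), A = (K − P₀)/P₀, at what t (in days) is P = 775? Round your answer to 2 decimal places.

t ≈ 31.74 days

A = (1570 − 71)/71 = 21.11268
775 = 1570/(1 + 21.11268·e^(−0.0953t)) → 1 + 21.11268·e^(−0.0953t) = 2.02581
e^(−0.0953t) = 0.048587 → t = ln(20.58154)/0.0953 = 3.02439/0.0953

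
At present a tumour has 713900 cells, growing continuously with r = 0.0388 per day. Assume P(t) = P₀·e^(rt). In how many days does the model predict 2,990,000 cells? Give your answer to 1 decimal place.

t ≈ 36.9 days

2990000 = 713900 · e^(0.0388·t)
t = ln(2990000/713900) / 0.0388 = ln(4.18826) / 0.0388 = 1.43229 / 0.0388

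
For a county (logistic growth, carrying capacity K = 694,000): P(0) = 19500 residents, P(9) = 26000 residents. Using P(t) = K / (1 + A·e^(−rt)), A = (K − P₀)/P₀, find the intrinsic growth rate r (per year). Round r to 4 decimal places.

A = (694000 − 19500)/19500 = 34.58974
26000 = 694000/(1 + 34.58974·e^(−r·9)) → e^(−9r) = (26.69231 − 1)/34.58974 = 0.742772
r = −ln(0.742772)/9 = 0.29737/9

r ≈ 0.0330 per year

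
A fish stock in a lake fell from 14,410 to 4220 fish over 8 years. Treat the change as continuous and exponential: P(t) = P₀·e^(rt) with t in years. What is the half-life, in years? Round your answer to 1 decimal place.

half-life ≈ 4.5 years

r = ln(4220/14410) / 8 = ln(0.29285) / 8 ≈ -0.153511 per year
half-life = ln 2 / |r| = 0.69315 / 0.153511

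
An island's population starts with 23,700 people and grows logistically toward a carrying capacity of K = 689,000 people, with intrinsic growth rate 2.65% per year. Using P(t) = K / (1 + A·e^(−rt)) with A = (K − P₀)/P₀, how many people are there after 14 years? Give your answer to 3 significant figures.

A = (689000 − 23700)/23700 = 28.07173
P(14) = 689000 / (1 + 28.07173·e^(−0.0265·14)) = 689000 / (1 + 28.07173·0.690044)
= 689000 / 20.37073 ≈ 33823.04

≈ 33,800 people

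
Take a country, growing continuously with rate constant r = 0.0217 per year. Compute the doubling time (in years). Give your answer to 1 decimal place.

doubling time ≈ 31.9 years

doubling time = ln(2) / |r| = 0.69315 / 0.0217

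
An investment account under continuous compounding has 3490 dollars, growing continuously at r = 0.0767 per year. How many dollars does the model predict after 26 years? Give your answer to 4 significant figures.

≈ 25,640 dollars

P(26) = 3490 · e^(0.0767·26) = 3490 · e^(1.9942)
= 3490 · 7.34632 ≈ 25638.67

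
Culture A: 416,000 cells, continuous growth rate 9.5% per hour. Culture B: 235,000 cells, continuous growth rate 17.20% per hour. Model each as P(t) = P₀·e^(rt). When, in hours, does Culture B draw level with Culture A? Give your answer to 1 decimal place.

t ≈ 7.4 hours

416000·e^(0.095t) = 235000·e^(0.172t)
416000/235000 = e^((0.172 − 0.095)t) → ln(1.77021) = 0.077·t
t = 0.5711 / 0.077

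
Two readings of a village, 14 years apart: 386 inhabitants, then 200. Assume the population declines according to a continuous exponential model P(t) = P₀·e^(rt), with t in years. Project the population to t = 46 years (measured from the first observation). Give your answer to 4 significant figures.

r = ln(200/386) / 14 ≈ -0.046966 per year
P(46) = 386 · e^(-0.046966·46) = 386 · 0.11528 ≈ 44.5

≈ 44.50 inhabitants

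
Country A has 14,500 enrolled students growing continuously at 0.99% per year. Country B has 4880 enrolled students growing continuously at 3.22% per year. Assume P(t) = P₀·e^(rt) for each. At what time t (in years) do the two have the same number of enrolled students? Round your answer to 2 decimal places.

14500·e^(0.0099t) = 4880·e^(0.0322t)
14500/4880 = e^((0.0322 − 0.0099)t) → ln(2.97131) = 0.0223·t
t = 1.089 / 0.0223

t ≈ 48.83 years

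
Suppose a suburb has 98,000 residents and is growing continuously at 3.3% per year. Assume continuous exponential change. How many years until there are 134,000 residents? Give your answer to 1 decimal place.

134000 = 98000 · e^(0.033·t)
t = ln(134000/98000) / 0.033 = ln(1.36735) / 0.033 = 0.31287 / 0.033

t ≈ 9.5 years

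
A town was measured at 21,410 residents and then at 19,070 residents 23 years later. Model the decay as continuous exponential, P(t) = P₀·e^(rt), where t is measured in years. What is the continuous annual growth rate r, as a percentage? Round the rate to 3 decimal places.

r ≈ -0.503% per year

19070 = 21410 · e^(r·23)
e^(23r) = 19070/21410 = 0.89071
r = ln(0.89071) / 23 = -0.11574 / 23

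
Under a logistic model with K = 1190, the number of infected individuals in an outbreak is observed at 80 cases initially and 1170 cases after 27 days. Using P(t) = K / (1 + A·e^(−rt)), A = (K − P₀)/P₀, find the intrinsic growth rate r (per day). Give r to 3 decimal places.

A = (1190 − 80)/80 = 13.875
1170 = 1190/(1 + 13.875·e^(−r·27)) → e^(−27r) = (1.01709 − 1)/13.875 = 0.001232
r = −ln(0.001232)/27 = 6.69912/27

r ≈ 0.248 per day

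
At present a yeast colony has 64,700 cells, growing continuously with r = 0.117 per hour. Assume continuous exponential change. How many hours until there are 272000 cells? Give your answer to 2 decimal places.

272000 = 64700 · e^(0.117·t)
t = ln(272000/64700) / 0.117 = ln(4.20402) / 0.117 = 1.43604 / 0.117

t ≈ 12.27 hours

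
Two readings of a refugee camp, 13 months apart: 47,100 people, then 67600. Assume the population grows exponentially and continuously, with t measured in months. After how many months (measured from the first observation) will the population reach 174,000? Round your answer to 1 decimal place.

r = ln(67600/47100) / 13 ≈ 0.027795 per month
t = ln(174000/47100) / r = 1.30678 / 0.027795 ≈ 47.015

t ≈ 47.0 months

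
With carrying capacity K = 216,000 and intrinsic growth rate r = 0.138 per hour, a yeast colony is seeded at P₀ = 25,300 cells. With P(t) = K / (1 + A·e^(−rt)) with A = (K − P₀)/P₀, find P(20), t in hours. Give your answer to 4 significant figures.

A = (216000 − 25300)/25300 = 7.53755
P(20) = 216000 / (1 + 7.53755·e^(−0.138·20)) = 216000 / (1 + 7.53755·0.063292)
= 216000 / 1.47706 ≈ 146235.96

≈ 146,200 cells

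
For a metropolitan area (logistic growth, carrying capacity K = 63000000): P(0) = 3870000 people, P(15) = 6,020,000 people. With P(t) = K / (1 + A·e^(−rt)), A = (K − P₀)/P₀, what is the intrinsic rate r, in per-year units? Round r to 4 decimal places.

A = (63000000 − 3870000)/3870000 = 15.27907
6020000 = 63000000/(1 + 15.27907·e^(−r·15)) → e^(−15r) = (10.46512 − 1)/15.27907 = 0.619482
r = −ln(0.619482)/15 = 0.47887/15

r ≈ 0.0319 per year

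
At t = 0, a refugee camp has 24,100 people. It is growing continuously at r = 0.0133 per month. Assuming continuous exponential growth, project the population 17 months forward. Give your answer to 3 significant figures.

P(17) = 24100 · e^(0.0133·17) = 24100 · e^(0.2261)
= 24100 · 1.2537 ≈ 30214.19

≈ 30,200 people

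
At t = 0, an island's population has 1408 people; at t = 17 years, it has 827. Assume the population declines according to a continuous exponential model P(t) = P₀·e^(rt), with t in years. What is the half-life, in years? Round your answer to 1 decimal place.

r = ln(827/1408) / 17 = ln(0.58736) / 17 ≈ -0.031301 per year
half-life = ln 2 / |r| = 0.69315 / 0.031301

half-life ≈ 22.1 years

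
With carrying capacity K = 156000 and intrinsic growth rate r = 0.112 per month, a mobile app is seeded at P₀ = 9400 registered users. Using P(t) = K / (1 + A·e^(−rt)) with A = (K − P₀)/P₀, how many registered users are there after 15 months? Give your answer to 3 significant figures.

≈ 39,900 registered users

A = (156000 − 9400)/9400 = 15.59574
P(15) = 156000 / (1 + 15.59574·e^(−0.112·15)) = 156000 / (1 + 15.59574·0.186374)
= 156000 / 3.90664 ≈ 39932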